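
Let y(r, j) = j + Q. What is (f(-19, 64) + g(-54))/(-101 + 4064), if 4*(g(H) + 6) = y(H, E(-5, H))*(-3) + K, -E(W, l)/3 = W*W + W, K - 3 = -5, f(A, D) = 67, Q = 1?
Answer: 419/15852 ≈ 0.026432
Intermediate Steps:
K = -2 (K = 3 - 5 = -2)
E(W, l) = -3*W - 3*W**2 (E(W, l) = -3*(W*W + W) = -3*(W**2 + W) = -3*(W + W**2) = -3*W - 3*W**2)
y(r, j) = 1 + j (y(r, j) = j + 1 = 1 + j)
g(H) = 151/4 (g(H) = -6 + ((1 - 3*(-5)*(1 - 5))*(-3) - 2)/4 = -6 + ((1 - 3*(-5)*(-4))*(-3) - 2)/4 = -6 + ((1 - 60)*(-3) - 2)/4 = -6 + (-59*(-3) - 2)/4 = -6 + (177 - 2)/4 = -6 + (1/4)*175 = -6 + 175/4 = 151/4)
(f(-19, 64) + g(-54))/(-101 + 4064) = (67 + 151/4)/(-101 + 4064) = (419/4)/3963 = (419/4)*(1/3963) = 419/15852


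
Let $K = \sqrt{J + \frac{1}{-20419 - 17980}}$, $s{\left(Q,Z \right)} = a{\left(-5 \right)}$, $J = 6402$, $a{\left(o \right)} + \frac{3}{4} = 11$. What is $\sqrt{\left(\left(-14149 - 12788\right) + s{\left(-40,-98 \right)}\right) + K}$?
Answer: $\frac{\sqrt{-158812162130107 + 153596 \sqrt{9439641414403}}}{76798} \approx 163.85 i$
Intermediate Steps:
$a{\left(o \right)} = \frac{41}{4}$ ($a{\left(o \right)} = - \frac{3}{4} + 11 = \frac{41}{4}$)
$s{\left(Q,Z \right)} = \frac{41}{4}$
$K = \frac{\sqrt{9439641414403}}{38399}$ ($K = \sqrt{6402 + \frac{1}{-20419 - 17980}} = \sqrt{6402 + \frac{1}{-38399}} = \sqrt{6402 - \frac{1}{38399}} = \sqrt{\frac{245830397}{38399}} = \frac{\sqrt{9439641414403}}{38399} \approx 80.012$)
$\sqrt{\left(\left(-14149 - 12788\right) + s{\left(-40,-98 \right)}\right) + K} = \sqrt{\left(\left(-14149 - 12788\right) + \frac{41}{4}\right) + \frac{\sqrt{9439641414403}}{38399}} = \sqrt{\left(-26937 + \frac{41}{4}\right) + \frac{\sqrt{9439641414403}}{38399}} = \sqrt{- \frac{107707}{4} + \frac{\sqrt{9439641414403}}{38399}}$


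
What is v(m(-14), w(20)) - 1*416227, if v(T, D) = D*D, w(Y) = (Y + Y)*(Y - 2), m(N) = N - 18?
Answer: 102173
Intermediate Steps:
m(N) = -18 + N
w(Y) = 2*Y*(-2 + Y) (w(Y) = (2*Y)*(-2 + Y) = 2*Y*(-2 + Y))
v(T, D) = D²
v(m(-14), w(20)) - 1*416227 = (2*20*(-2 + 20))² - 1*416227 = (2*20*18)² - 416227 = 720² - 416227 = 518400 - 416227 = 102173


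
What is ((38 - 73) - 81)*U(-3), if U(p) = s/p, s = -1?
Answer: -116/3 ≈ -38.667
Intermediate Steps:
U(p) = -1/p
((38 - 73) - 81)*U(-3) = ((38 - 73) - 81)*(-1/(-3)) = (-35 - 81)*(-1*(-1/3)) = -116*1/3 = -116/3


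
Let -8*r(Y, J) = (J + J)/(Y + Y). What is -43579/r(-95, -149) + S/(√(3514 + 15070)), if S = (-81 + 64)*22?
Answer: 33120040/149 - 187*√4646/4646 ≈ 2.2228e+5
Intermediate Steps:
S = -374 (S = -17*22 = -374)
r(Y, J) = -J/(8*Y) (r(Y, J) = -(J + J)/(8*(Y + Y)) = -2*J/(8*(2*Y)) = -2*J*1/(2*Y)/8 = -J/(8*Y))
-43579/r(-95, -149) + S/(√(3514 + 15070)) = -43579/((-⅛*(-149)/(-95))) - 374/√(3514 + 15070) = -43579/((-⅛*(-149)*(-1/95))) - 374*√4646/9292 = -43579/(-149/760) - 374*√4646/9292 = -43579*(-760/149) - 187*√4646/4646 = 33120040/149 - 187*√4646/4646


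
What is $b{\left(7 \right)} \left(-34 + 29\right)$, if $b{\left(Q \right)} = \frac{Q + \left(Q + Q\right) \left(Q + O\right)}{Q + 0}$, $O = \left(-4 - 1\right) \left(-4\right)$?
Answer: $-275$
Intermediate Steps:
$O = 20$ ($O = \left(-5\right) \left(-4\right) = 20$)
$b{\left(Q \right)} = \frac{Q + 2 Q \left(20 + Q\right)}{Q}$ ($b{\left(Q \right)} = \frac{Q + \left(Q + Q\right) \left(Q + 20\right)}{Q + 0} = \frac{Q + 2 Q \left(20 + Q\right)}{Q}$)
$b{\left(7 \right)} \left(-34 + 29\right) = \left(41 + 2 \cdot 7\right) \left(-34 + 29\right) = \left(41 + 14\right) \left(-5\right) = 55 \left(-5\right) = -275$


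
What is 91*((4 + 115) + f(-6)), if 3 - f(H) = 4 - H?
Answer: 10192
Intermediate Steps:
f(H) = -1 + H (f(H) = 3 - (4 - H) = 3 + (-4 + H) = -1 + H)
91*((4 + 115) + f(-6)) = 91*((4 + 115) + (-1 - 6)) = 91*(119 - 7) = 91*112 = 10192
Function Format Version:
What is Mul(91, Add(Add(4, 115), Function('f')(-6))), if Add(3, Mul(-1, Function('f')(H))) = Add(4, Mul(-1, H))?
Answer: 10192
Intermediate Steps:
Function('f')(H) = Add(-1, H) (Function('f')(H) = Add(3, Mul(-1, Add(4, Mul(-1, H)))) = Add(3, Add(-4, H)) = Add(-1, H))
Mul(91, Add(Add(4, 115), Function('f')(-6))) = Mul(91, Add(Add(4, 115), Add(-1, -6))) = Mul(91, Add(119, -7)) = Mul(91, 112) = 10192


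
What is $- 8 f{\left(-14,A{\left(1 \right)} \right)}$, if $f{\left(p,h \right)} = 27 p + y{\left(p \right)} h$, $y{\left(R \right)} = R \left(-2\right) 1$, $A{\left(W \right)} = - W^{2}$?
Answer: $3248$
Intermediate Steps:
$y{\left(R \right)} = - 2 R$ ($y{\left(R \right)} = - 2 R 1 = - 2 R$)
$f{\left(p,h \right)} = 27 p - 2 h p$ ($f{\left(p,h \right)} = 27 p + - 2 p h = 27 p - 2 h p$)
$- 8 f{\left(-14,A{\left(1 \right)} \right)} = - 8 \left(- 14 \left(27 - 2 \left(- 1^{2}\right)\right)\right) = - 8 \left(- 14 \left(27 - 2 \left(\left(-1\right) 1\right)\right)\right) = - 8 \left(- 14 \left(27 - -2\right)\right) = - 8 \left(- 14 \left(27 + 2\right)\right) = - 8 \left(\left(-14\right) 29\right) = \left(-8\right) \left(-406\right) = 3248$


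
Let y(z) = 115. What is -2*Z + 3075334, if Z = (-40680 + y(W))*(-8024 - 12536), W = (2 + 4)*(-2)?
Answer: -1664957466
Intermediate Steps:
W = -12 (W = 6*(-2) = -12)
Z = 834016400 (Z = (-40680 + 115)*(-8024 - 12536) = -40565*(-20560) = 834016400)
-2*Z + 3075334 = -2*834016400 + 3075334 = -1668032800 + 3075334 = -1664957466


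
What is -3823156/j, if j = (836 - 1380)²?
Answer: -955789/73984 ≈ -12.919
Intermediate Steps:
j = 295936 (j = (-544)² = 295936)
-3823156/j = -3823156/295936 = -3823156*1/295936 = -955789/73984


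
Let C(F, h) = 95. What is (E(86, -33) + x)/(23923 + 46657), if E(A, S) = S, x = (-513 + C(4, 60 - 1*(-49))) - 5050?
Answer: -5501/70580 ≈ -0.077940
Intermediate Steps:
x = -5468 (x = (-513 + 95) - 5050 = -418 - 5050 = -5468)
(E(86, -33) + x)/(23923 + 46657) = (-33 - 5468)/(23923 + 46657) = -5501/70580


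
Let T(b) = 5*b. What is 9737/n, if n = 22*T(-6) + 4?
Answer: -9737/656 ≈ -14.843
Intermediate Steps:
n = -656 (n = 22*(5*(-6)) + 4 = 22*(-30) + 4 = -660 + 4 = -656)
9737/n = 9737/(-656) = 9737*(-1/656) = -9737/656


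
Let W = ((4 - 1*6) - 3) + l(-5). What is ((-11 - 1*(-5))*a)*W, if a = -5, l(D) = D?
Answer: -300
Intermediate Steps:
W = -10 (W = ((4 - 1*6) - 3) - 5 = ((4 - 6) - 3) - 5 = (-2 - 3) - 5 = -5 - 5 = -10)
((-11 - 1*(-5))*a)*W = ((-11 - 1*(-5))*(-5))*(-10) = ((-11 + 5)*(-5))*(-10) = -6*(-5)*(-10) = 30*(-10) = -300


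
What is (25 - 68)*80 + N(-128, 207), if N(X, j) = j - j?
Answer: -3440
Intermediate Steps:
N(X, j) = 0
(25 - 68)*80 + N(-128, 207) = (25 - 68)*80 + 0 = -43*80 + 0 = -3440 + 0 = -3440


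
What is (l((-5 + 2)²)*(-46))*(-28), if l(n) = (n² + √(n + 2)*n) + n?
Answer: 115920 + 11592*√11 ≈ 1.5437e+5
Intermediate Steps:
l(n) = n + n² + n*√(2 + n) (l(n) = (n² + √(2 + n)*n) + n = (n² + n*√(2 + n)) + n = n + n² + n*√(2 + n))
(l((-5 + 2)²)*(-46))*(-28) = (((-5 + 2)²*(1 + (-5 + 2)² + √(2 + (-5 + 2)²)))*(-46))*(-28) = (((-3)²*(1 + (-3)² + √(2 + (-3)²)))*(-46))*(-28) = ((9*(1 + 9 + √(2 + 9)))*(-46))*(-28) = ((9*(1 + 9 + √11))*(-46))*(-28) = ((9*(10 + √11))*(-46))*(-28) = ((90 + 9*√11)*(-46))*(-28) = (-4140 - 414*√11)*(-28) = 115920 + 11592*√11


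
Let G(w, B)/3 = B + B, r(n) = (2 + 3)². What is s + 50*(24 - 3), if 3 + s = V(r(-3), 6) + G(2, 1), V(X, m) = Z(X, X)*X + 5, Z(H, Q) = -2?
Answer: 1008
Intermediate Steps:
r(n) = 25 (r(n) = 5² = 25)
G(w, B) = 6*B (G(w, B) = 3*(B + B) = 3*(2*B) = 6*B)
V(X, m) = 5 - 2*X (V(X, m) = -2*X + 5 = 5 - 2*X)
s = -42 (s = -3 + ((5 - 2*25) + 6*1) = -3 + ((5 - 50) + 6) = -3 + (-45 + 6) = -3 - 39 = -42)
s + 50*(24 - 3) = -42 + 50*(24 - 3) = -42 + 50*21 = -42 + 1050 = 1008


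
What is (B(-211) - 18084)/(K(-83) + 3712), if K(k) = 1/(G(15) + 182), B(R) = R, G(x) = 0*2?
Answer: -665938/135117 ≈ -4.9286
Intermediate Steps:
G(x) = 0
K(k) = 1/182 (K(k) = 1/(0 + 182) = 1/182)
(B(-211) - 18084)/(K(-83) + 3712) = (-211 - 18084)/(1/182 + 3712) = -18295/675585/182 = -18295*182/675585 = -665938/135117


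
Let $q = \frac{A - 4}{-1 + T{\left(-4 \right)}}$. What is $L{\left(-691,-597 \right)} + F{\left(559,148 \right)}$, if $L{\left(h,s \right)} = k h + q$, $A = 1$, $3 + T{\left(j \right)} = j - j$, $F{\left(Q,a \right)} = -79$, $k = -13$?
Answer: $\frac{35619}{4} \approx 8904.8$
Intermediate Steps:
$T{\left(j \right)} = -3$ ($T{\left(j \right)} = -3 + \left(j - j\right) = -3 + 0 = -3$)
$q = \frac{3}{4}$ ($q = \frac{1 - 4}{-1 - 3} = - \frac{3}{-4} = \left(-3\right) \left(- \frac{1}{4}\right) = \frac{3}{4} \approx 0.75$)
$L{\left(h,s \right)} = \frac{3}{4} - 13 h$ ($L{\left(h,s \right)} = - 13 h + \frac{3}{4} = \frac{3}{4} - 13 h$)
$L{\left(-691,-597 \right)} + F{\left(559,148 \right)} = \left(\frac{3}{4} - -8983\right) - 79 = \left(\frac{3}{4} + 8983\right) - 79 = \frac{35935}{4} - 79 = \frac{35619}{4}$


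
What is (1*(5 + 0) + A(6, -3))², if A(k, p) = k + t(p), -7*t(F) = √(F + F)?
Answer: (77 - I*√6)²/49 ≈ 120.88 - 7.6984*I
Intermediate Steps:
t(F) = -√2*√F/7 (t(F) = -√(F + F)/7 = -√2*√F/7)
A(k, p) = k - √2*√p/7
(1*(5 + 0) + A(6, -3))² = (1*(5 + 0) + (6 - √2*√(-3)/7))² = (1*5 + (6 - √2*I*√3/7))² = (5 + (6 - I*√6/7))² = (11 - I*√6/7)²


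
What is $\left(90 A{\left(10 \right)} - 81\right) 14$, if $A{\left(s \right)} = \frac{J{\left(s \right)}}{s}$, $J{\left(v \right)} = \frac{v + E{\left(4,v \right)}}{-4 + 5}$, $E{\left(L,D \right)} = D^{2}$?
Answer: $12726$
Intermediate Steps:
$J{\left(v \right)} = v + v^{2}$ ($J{\left(v \right)} = \frac{v + v^{2}}{-4 + 5} = \frac{v + v^{2}}{1} = \left(v + v^{2}\right) 1 = v + v^{2}$)
$A{\left(s \right)} = 1 + s$ ($A{\left(s \right)} = \frac{s \left(1 + s\right)}{s} = 1 + s$)
$\left(90 A{\left(10 \right)} - 81\right) 14 = \left(90 \left(1 + 10\right) - 81\right) 14 = \left(90 \cdot 11 - 81\right) 14 = \left(990 - 81\right) 14 = 909 \cdot 14 = 12726$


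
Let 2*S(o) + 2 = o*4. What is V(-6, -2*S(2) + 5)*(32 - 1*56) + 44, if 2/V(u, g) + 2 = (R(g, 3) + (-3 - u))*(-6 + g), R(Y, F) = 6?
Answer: 2908/65 ≈ 44.738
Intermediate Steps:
S(o) = -1 + 2*o (S(o) = -1 + (o*4)/2 = -1 + (4*o)/2 = -1 + 2*o)
V(u, g) = 2/(-2 + (-6 + g)*(3 - u)) (V(u, g) = 2/(-2 + (6 + (-3 - u))*(-6 + g)) = 2/(-2 + (3 - u)*(-6 + g)) = 2/(-2 + (-6 + g)*(3 - u)))
V(-6, -2*S(2) + 5)*(32 - 1*56) + 44 = (-2/(20 - 6*(-6) - 3*(-2*(-1 + 2*2) + 5) + (-2*(-1 + 2*2) + 5)*(-6)))*(32 - 1*56) + 44 = (-2/(20 + 36 - 3*(-2*(-1 + 4) + 5) + (-2*(-1 + 4) + 5)*(-6)))*(32 - 56) + 44 = -2/(20 + 36 - 3*(-2*3 + 5) + (-2*3 + 5)*(-6))*(-24) + 44 = -2/(20 + 36 - 3*(-6 + 5) + (-6 + 5)*(-6))*(-24) + 44 = -2/(20 + 36 - 3*(-1) - 1*(-6))*(-24) + 44 = -2/(20 + 36 + 3 + 6)*(-24) + 44 = -2/65*(-24) + 44 = 48/65 + 44 = 2908/65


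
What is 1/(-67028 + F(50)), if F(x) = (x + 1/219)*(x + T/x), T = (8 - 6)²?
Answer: -5475/353267648 ≈ -1.5498e-5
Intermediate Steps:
T = 4 (T = 2² = 4)
F(x) = (1/219 + x)*(x + 4/x) (F(x) = (x + 1/219)*(x + 4/x) = (1/219 + x)*(x + 4/x))
1/(-67028 + F(50)) = 1/(-67028 + (4 + 50² + (1/219)*50 + (4/219)/50)) = 1/(-67028 + (4 + 2500 + 50/219 + (4/219)*(1/50))) = 1/(-67028 + (4 + 2500 + 50/219 + 2/5475)) = 1/(-67028 + 13710652/5475) = 1/(-353267648/5475) = -5475/353267648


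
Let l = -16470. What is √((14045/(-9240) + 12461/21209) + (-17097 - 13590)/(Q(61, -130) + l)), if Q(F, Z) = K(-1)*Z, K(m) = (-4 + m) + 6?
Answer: √15148719722277800043/4066401570 ≈ 0.95714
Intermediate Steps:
K(m) = 2 + m
Q(F, Z) = Z (Q(F, Z) = (2 - 1)*Z = 1*Z = Z)
√((14045/(-9240) + 12461/21209) + (-17097 - 13590)/(Q(61, -130) + l)) = √((14045/(-9240) + 12461/21209) + (-17097 - 13590)/(-130 - 16470)) = √((14045*(-1/9240) + 12461*(1/21209)) - 30687/(-16600)) = √((-2809/1848 + 12461/21209) - 30687*(-1/16600)) = √(-36548153/39194232 + 30687/16600) = √(37253378599/40664015700) = √15148719722277800043/4066401570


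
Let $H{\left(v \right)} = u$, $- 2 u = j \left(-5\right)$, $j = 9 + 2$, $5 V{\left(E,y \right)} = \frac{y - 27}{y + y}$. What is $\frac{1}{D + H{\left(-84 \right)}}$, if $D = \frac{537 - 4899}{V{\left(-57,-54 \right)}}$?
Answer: $- \frac{2}{58105} \approx -3.442 \cdot 10^{-5}$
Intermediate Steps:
$V{\left(E,y \right)} = \frac{-27 + y}{10 y}$ ($V{\left(E,y \right)} = \frac{\left(y - 27\right) \frac{1}{y + y}}{5} = \frac{\left(-27 + y\right) \frac{1}{2 y}}{5} = \frac{\frac{1}{2} \frac{1}{y} \left(-27 + y\right)}{5} = \frac{-27 + y}{10 y}$)
$j = 11$
$D = -29080$ ($D = \frac{537 - 4899}{\frac{1}{10} \frac{1}{-54} \left(-27 - 54\right)} = \frac{537 - 4899}{\frac{1}{10} \left(- \frac{1}{54}\right) \left(-81\right)} = - \frac{4362}{\frac{3}{20}} = \left(-4362\right) \frac{20}{3} = -29080$)
$u = \frac{55}{2}$ ($u = - \frac{11 \left(-5\right)}{2} = \left(- \frac{1}{2}\right) \left(-55\right) = \frac{55}{2} \approx 27.5$)
$H{\left(v \right)} = \frac{55}{2}$
$\frac{1}{D + H{\left(-84 \right)}} = \frac{1}{-29080 + \frac{55}{2}} = \frac{1}{- \frac{58105}{2}} = - \frac{2}{58105}$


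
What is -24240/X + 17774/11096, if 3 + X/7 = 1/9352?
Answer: 35983861501/31129828 ≈ 1155.9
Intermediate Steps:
X = -28055/1336 (X = -21 + 7/9352 = -21 + 7*(1/9352) = -21 + 1/1336 = -28055/1336 ≈ -20.999)
-24240/X + 17774/11096 = -24240/(-28055/1336) + 17774/11096 = -24240*(-1336/28055) + 17774*(1/11096) = 6476928/5611 + 8887/5548 = 35983861501/31129828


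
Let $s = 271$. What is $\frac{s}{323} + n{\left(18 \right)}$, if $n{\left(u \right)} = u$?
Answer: $\frac{6085}{323} \approx 18.839$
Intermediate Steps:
$\frac{s}{323} + n{\left(18 \right)} = \frac{271}{323} + 18 = \frac{6085}{323}$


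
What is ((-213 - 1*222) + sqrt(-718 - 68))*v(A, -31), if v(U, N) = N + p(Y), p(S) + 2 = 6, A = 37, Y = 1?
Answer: 11745 - 27*I*sqrt(786) ≈ 11745.0 - 756.96*I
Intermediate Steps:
p(S) = 4 (p(S) = -2 + 6 = 4)
v(U, N) = 4 + N (v(U, N) = N + 4 = 4 + N)
((-213 - 1*222) + sqrt(-718 - 68))*v(A, -31) = ((-213 - 1*222) + sqrt(-718 - 68))*(4 - 31) = ((-213 - 222) + sqrt(-786))*(-27) = (-435 + I*sqrt(786))*(-27) = 11745 - 27*I*sqrt(786)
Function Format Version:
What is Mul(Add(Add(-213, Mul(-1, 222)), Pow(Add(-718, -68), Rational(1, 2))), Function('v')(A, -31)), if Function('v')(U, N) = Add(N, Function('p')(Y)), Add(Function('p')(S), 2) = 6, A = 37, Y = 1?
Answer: Add(11745, Mul(-27, I, Pow(786, Rational(1, 2)))) ≈ Add(11745., Mul(-756.96, I))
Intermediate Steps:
Function('p')(S) = 4 (Function('p')(S) = Add(-2, 6) = 4)
Function('v')(U, N) = Add(4, N) (Function('v')(U, N) = Add(N, 4) = Add(4, N))
Mul(Add(Add(-213, Mul(-1, 222)), Pow(Add(-718, -68), Rational(1, 2))), Function('v')(A, -31)) = Mul(Add(Add(-213, Mul(-1, 222)), Pow(Add(-718, -68), Rational(1, 2))), Add(4, -31)) = Mul(Add(Add(-213, -222), Pow(-786, Rational(1, 2))), -27) = Mul(Add(-435, Mul(I, Pow(786, Rational(1, 2)))), -27) = Add(11745, Mul(-27, I, Pow(786, Rational(1, 2))))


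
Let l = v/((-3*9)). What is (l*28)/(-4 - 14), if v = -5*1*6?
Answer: -140/81 ≈ -1.7284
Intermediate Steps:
v = -30 (v = -5*6 = -30)
l = 10/9 (l = -30/((-3*9)) = -30/(-27) = -30*(-1/27) = 10/9 ≈ 1.1111)
(l*28)/(-4 - 14) = ((10/9)*28)/(-4 - 14) = (280/9)/(-18) = (280/9)*(-1/18) = -140/81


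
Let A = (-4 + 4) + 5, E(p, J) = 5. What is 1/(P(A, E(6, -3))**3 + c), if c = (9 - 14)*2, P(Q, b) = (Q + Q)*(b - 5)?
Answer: -1/10 ≈ -0.10000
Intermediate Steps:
A = 5 (A = 0 + 5 = 5)
P(Q, b) = 2*Q*(-5 + b) (P(Q, b) = (2*Q)*(-5 + b) = 2*Q*(-5 + b))
c = -10 (c = -5*2 = -10)
1/(P(A, E(6, -3))**3 + c) = 1/((2*5*(-5 + 5))**3 - 10) = 1/((2*5*0)**3 - 10) = 1/(0**3 - 10) = 1/(0 - 10) = 1/(-10) = -1/10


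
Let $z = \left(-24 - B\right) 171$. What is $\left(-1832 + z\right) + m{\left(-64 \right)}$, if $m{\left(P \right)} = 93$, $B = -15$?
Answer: $-3278$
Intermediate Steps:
$z = -1539$ ($z = \left(-24 - -15\right) 171 = \left(-24 + 15\right) 171 = \left(-9\right) 171 = -1539$)
$\left(-1832 + z\right) + m{\left(-64 \right)} = \left(-1832 - 1539\right) + 93 = -3371 + 93 = -3278$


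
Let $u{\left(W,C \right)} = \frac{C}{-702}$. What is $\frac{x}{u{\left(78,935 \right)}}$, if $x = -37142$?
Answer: $\frac{26073684}{935} \approx 27886.0$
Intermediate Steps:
$u{\left(W,C \right)} = - \frac{C}{702}$ ($u{\left(W,C \right)} = C \left(- \frac{1}{702}\right) = - \frac{C}{702}$)
$\frac{x}{u{\left(78,935 \right)}} = - \frac{37142}{\left(- \frac{1}{702}\right) 935} = - \frac{37142}{- \frac{935}{702}} = \left(-37142\right) \left(- \frac{702}{935}\right) = \frac{26073684}{935}$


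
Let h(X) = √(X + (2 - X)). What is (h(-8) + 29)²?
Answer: (29 + √2)² ≈ 925.02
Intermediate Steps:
h(X) = √2
(h(-8) + 29)² = (√2 + 29)² = (29 + √2)²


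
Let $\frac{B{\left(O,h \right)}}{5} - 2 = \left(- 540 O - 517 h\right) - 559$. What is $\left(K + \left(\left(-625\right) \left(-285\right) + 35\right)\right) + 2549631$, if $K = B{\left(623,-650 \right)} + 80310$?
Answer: $2803466$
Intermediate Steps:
$B{\left(O,h \right)} = -2785 - 2700 O - 2585 h$ ($B{\left(O,h \right)} = 10 + 5 \left(\left(- 540 O - 517 h\right) - 559\right) = 10 + 5 \left(-559 - 540 O - 517 h\right) = 10 - \left(2795 + 2585 h + 2700 O\right) = -2785 - 2700 O - 2585 h$)
$K = 75675$ ($K = \left(-2785 - 1682100 - -1680250\right) + 80310 = \left(-2785 - 1682100 + 1680250\right) + 80310 = -4635 + 80310 = 75675$)
$\left(K + \left(\left(-625\right) \left(-285\right) + 35\right)\right) + 2549631 = \left(75675 + \left(\left(-625\right) \left(-285\right) + 35\right)\right) + 2549631 = \left(75675 + \left(178125 + 35\right)\right) + 2549631 = \left(75675 + 178160\right) + 2549631 = 253835 + 2549631 = 2803466$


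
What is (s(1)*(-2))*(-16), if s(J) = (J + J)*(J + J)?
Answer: 128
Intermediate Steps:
s(J) = 4*J**2 (s(J) = (2*J)*(2*J) = 4*J**2)
(s(1)*(-2))*(-16) = ((4*1**2)*(-2))*(-16) = ((4*1)*(-2))*(-16) = (4*(-2))*(-16) = -8*(-16) = 128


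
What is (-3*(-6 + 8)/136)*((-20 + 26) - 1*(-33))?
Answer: -117/68 ≈ -1.7206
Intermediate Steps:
(-3*(-6 + 8)/136)*((-20 + 26) - 1*(-33)) = (-3*2*(1/136))*(6 + 33) = -6*1/136*39 = -3/68*39 = -117/68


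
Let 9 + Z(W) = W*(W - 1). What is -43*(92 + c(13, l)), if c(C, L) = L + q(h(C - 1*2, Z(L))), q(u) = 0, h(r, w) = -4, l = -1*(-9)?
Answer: -4343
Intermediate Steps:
l = 9
Z(W) = -9 + W*(-1 + W) (Z(W) = -9 + W*(W - 1) = -9 + W*(-1 + W))
c(C, L) = L (c(C, L) = L + 0 = L)
-43*(92 + c(13, l)) = -43*(92 + 9) = -43*101 = -4343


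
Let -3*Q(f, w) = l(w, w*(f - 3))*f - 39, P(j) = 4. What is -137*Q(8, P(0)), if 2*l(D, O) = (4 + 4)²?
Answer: 29729/3 ≈ 9909.7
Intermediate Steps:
l(D, O) = 32 (l(D, O) = (4 + 4)²/2 = (½)*8² = (½)*64 = 32)
Q(f, w) = 13 - 32*f/3 (Q(f, w) = -(32*f - 39)/3 = -(-39 + 32*f)/3 = 13 - 32*f/3)
-137*Q(8, P(0)) = -137*(13 - 32/3*8) = -137*(13 - 256/3) = -137*(-217/3) = 29729/3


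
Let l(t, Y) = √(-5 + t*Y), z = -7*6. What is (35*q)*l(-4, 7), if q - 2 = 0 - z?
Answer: 1540*I*√33 ≈ 8846.6*I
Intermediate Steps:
z = -42
l(t, Y) = √(-5 + Y*t)
q = 44 (q = 2 + (0 - 1*(-42)) = 2 + (0 + 42) = 2 + 42 = 44)
(35*q)*l(-4, 7) = (35*44)*√(-5 + 7*(-4)) = 1540*√(-5 - 28) = 1540*√(-33) = 1540*(I*√33) = 1540*I*√33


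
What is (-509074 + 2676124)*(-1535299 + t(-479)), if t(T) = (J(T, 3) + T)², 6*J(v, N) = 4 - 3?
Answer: -16981233146125/6 ≈ -2.8302e+12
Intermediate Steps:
J(v, N) = ⅙ (J(v, N) = (4 - 3)/6 = (⅙)*1 = ⅙)
t(T) = (⅙ + T)²
(-509074 + 2676124)*(-1535299 + t(-479)) = (-509074 + 2676124)*(-1535299 + (1 + 6*(-479))²/36) = 2167050*(-1535299 + (1 - 2874)²/36) = 2167050*(-1535299 + (1/36)*(-2873)²) = 2167050*(-1535299 + (1/36)*8254129) = 2167050*(-1535299 + 8254129/36) = 2167050*(-47016635/36) = -16981233146125/6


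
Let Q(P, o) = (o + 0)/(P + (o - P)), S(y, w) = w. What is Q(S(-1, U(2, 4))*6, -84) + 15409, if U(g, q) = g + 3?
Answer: 15410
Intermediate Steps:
U(g, q) = 3 + g
Q(P, o) = 1 (Q(P, o) = o/o = 1)
Q(S(-1, U(2, 4))*6, -84) + 15409 = 1 + 15409 = 15410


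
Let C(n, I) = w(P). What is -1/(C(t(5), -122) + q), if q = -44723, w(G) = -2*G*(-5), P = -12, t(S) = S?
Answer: 1/44843 ≈ 2.2300e-5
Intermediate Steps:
w(G) = 10*G
C(n, I) = -120 (C(n, I) = 10*(-12) = -120)
-1/(C(t(5), -122) + q) = -1/(-120 - 44723) = -1/(-44843) = -1*(-1/44843) = 1/44843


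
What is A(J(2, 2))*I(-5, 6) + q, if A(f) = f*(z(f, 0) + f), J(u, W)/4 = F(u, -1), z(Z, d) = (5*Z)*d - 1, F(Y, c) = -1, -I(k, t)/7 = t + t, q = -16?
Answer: -1696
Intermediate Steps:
I(k, t) = -14*t (I(k, t) = -7*(t + t) = -14*t)
z(Z, d) = -1 + 5*Z*d (z(Z, d) = 5*Z*d - 1 = -1 + 5*Z*d)
J(u, W) = -4 (J(u, W) = 4*(-1) = -4)
A(f) = f*(-1 + f) (A(f) = f*((-1 + 5*f*0) + f) = f*((-1 + 0) + f) = f*(-1 + f))
A(J(2, 2))*I(-5, 6) + q = (-4*(-1 - 4))*(-14*6) - 16 = -4*(-5)*(-84) - 16 = 20*(-84) - 16 = -1680 - 16 = -1696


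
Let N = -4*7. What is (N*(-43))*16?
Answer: 19264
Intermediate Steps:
N = -28
(N*(-43))*16 = -28*(-43)*16 = 1204*16 = 19264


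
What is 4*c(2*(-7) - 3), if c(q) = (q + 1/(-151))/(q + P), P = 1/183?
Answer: 939888/234805 ≈ 4.0028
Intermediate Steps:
P = 1/183 ≈ 0.0054645
c(q) = (-1/151 + q)/(1/183 + q) (c(q) = (q + 1/(-151))/(q + 1/183) = (q - 1/151)/(1/183 + q) = (-1/151 + q)/(1/183 + q))
4*c(2*(-7) - 3) = 4*(183*(-1 + 151*(2*(-7) - 3))/(151*(1 + 183*(2*(-7) - 3)))) = 4*(183*(-1 + 151*(-14 - 3))/(151*(1 + 183*(-14 - 3)))) = 4*(183*(-1 + 151*(-17))/(151*(1 + 183*(-17)))) = 4*(183*(-1 - 2567)/(151*(1 - 3111))) = 4*((183/151)*(-2568)/(-3110)) = 4*((183/151)*(-1/3110)*(-2568)) = 4*(234972/234805) = 939888/234805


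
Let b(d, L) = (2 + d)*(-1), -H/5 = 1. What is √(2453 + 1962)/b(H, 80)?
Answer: √4415/3 ≈ 22.148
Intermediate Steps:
H = -5 (H = -5*1 = -5)
b(d, L) = -2 - d
√(2453 + 1962)/b(H, 80) = √(2453 + 1962)/(-2 - 1*(-5)) = √4415/(-2 + 5) = √4415/3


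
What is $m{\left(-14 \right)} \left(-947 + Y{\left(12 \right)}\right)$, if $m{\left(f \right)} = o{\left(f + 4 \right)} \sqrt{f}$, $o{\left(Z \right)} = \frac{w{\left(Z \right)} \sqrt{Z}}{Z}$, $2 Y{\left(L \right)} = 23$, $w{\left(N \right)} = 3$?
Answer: $- \frac{5613 \sqrt{35}}{10} \approx -3320.7$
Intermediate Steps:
$Y{\left(L \right)} = \frac{23}{2}$ ($Y{\left(L \right)} = \frac{1}{2} \cdot 23 = \frac{23}{2}$)
$o{\left(Z \right)} = \frac{3}{\sqrt{Z}}$ ($o{\left(Z \right)} = \frac{3 \sqrt{Z}}{Z} = \frac{3}{\sqrt{Z}}$)
$m{\left(f \right)} = \frac{3 \sqrt{f}}{\sqrt{4 + f}}$ ($m{\left(f \right)} = \frac{3}{\sqrt{f + 4}} \sqrt{f} = \frac{3}{\sqrt{4 + f}} \sqrt{f} = \frac{3 \sqrt{f}}{\sqrt{4 + f}}$)
$m{\left(-14 \right)} \left(-947 + Y{\left(12 \right)}\right) = \frac{3 \sqrt{-14}}{\sqrt{4 - 14}} \left(-947 + \frac{23}{2}\right) = \frac{3 i \sqrt{14}}{i \sqrt{10}} \left(- \frac{1871}{2}\right) = 3 i \sqrt{14} \left(- \frac{i \sqrt{10}}{10}\right) \left(- \frac{1871}{2}\right) = \frac{3 \sqrt{35}}{5} \left(- \frac{1871}{2}\right) = - \frac{5613 \sqrt{35}}{10}$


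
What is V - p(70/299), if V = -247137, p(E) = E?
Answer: -73894033/299 ≈ -2.4714e+5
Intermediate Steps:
V - p(70/299) = -247137 - 70/299 = -73894033/299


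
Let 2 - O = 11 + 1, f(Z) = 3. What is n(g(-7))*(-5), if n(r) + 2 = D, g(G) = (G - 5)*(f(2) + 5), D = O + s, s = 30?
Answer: -90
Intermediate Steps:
O = -10 (O = 2 - (11 + 1) = 2 - 1*12 = 2 - 12 = -10)
D = 20 (D = -10 + 30 = 20)
g(G) = -40 + 8*G (g(G) = (G - 5)*(3 + 5) = (-5 + G)*8 = -40 + 8*G)
n(r) = 18 (n(r) = -2 + 20 = 18)
n(g(-7))*(-5) = 18*(-5) = -90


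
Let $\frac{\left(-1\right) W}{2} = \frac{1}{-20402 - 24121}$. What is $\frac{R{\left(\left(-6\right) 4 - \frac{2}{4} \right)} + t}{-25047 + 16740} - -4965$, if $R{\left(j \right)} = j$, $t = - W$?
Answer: $\frac{3672638112361}{739705122} \approx 4965.0$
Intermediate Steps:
$W = \frac{2}{44523}$ ($W = - \frac{2}{-20402 - 24121} = - \frac{2}{-44523} = \left(-2\right) \left(- \frac{1}{44523}\right) = \frac{2}{44523} \approx 4.4921 \cdot 10^{-5}$)
$t = - \frac{2}{44523}$ ($t = \left(-1\right) \frac{2}{44523} = - \frac{2}{44523} \approx -4.4921 \cdot 10^{-5}$)
$\frac{R{\left(\left(-6\right) 4 - \frac{2}{4} \right)} + t}{-25047 + 16740} - -4965 = \frac{\left(\left(-6\right) 4 - \frac{2}{4}\right) - \frac{2}{44523}}{-25047 + 16740} - -4965 = \frac{\left(-24 - \frac{1}{2}\right) - \frac{2}{44523}}{-8307} + 4965 = \left(\left(-24 - \frac{1}{2}\right) - \frac{2}{44523}\right) \left(- \frac{1}{8307}\right) + 4965 = \left(- \frac{49}{2} - \frac{2}{44523}\right) \left(- \frac{1}{8307}\right) + 4965 = \left(- \frac{2181631}{89046}\right) \left(- \frac{1}{8307}\right) + 4965 = \frac{2181631}{739705122} + 4965 = \frac{3672638112361}{739705122}$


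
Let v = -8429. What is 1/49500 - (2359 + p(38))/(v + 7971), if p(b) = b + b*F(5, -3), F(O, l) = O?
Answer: 64028479/11335500 ≈ 5.6485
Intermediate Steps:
p(b) = 6*b (p(b) = b + b*5 = b + 5*b = 6*b)
1/49500 - (2359 + p(38))/(v + 7971) = 1/49500 - (2359 + 6*38)/(-8429 + 7971) = 1/49500 - (2359 + 228)/(-458) = 1/49500 - 2587*(-1)/458 = 1/49500 - 1*(-2587/458) = 1/49500 + 2587/458 = 64028479/11335500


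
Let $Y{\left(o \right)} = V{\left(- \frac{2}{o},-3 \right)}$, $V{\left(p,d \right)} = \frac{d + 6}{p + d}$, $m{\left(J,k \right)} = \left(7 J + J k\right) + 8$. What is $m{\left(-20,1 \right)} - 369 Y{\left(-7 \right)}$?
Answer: $\frac{4861}{19} \approx 255.84$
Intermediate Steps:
$m{\left(J,k \right)} = 8 + 7 J + J k$
$V{\left(p,d \right)} = \frac{6 + d}{d + p}$
$Y{\left(o \right)} = \frac{3}{-3 - \frac{2}{o}}$ ($Y{\left(o \right)} = \frac{6 - 3}{-3 - \frac{2}{o}} = \frac{1}{-3 - \frac{2}{o}} 3 = \frac{3}{-3 - \frac{2}{o}}$)
$m{\left(-20,1 \right)} - 369 Y{\left(-7 \right)} = \left(8 + 7 \left(-20\right) - 20\right) - 369 \left(\left(-3\right) \left(-7\right) \frac{1}{2 + 3 \left(-7\right)}\right) = \left(8 - 140 - 20\right) - 369 \left(\left(-3\right) \left(-7\right) \frac{1}{2 - 21}\right) = -152 - 369 \left(\left(-3\right) \left(-7\right) \frac{1}{-19}\right) = -152 - 369 \left(\left(-3\right) \left(-7\right) \left(- \frac{1}{19}\right)\right) = -152 - - \frac{7749}{19} = -152 + \frac{7749}{19} = \frac{4861}{19}$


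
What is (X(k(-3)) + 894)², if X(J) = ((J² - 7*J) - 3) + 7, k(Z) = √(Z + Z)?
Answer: 795370 - 12488*I*√6 ≈ 7.9537e+5 - 30589.0*I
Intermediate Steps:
k(Z) = √2*√Z (k(Z) = √(2*Z) = √2*√Z)
X(J) = 4 + J² - 7*J (X(J) = (-3 + J² - 7*J) + 7 = 4 + J² - 7*J)
(X(k(-3)) + 894)² = ((4 + (√2*√(-3))² - 7*√2*√(-3)) + 894)² = ((4 + (√2*(I*√3))² - 7*√2*I*√3) + 894)² = ((4 + (I*√6)² - 7*I*√6) + 894)² = ((4 - 6 - 7*I*√6) + 894)² = ((-2 - 7*I*√6) + 894)² = (892 - 7*I*√6)²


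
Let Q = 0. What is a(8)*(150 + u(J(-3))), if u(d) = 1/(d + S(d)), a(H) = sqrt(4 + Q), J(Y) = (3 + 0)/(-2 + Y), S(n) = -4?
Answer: 6890/23 ≈ 299.57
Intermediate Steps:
J(Y) = 3/(-2 + Y)
a(H) = 2 (a(H) = sqrt(4 + 0) = sqrt(4) = 2)
u(d) = 1/(-4 + d) (u(d) = 1/(d - 4) = 1/(-4 + d))
a(8)*(150 + u(J(-3))) = 2*(150 + 1/(-4 + 3/(-2 - 3))) = 2*(150 + 1/(-4 + 3/(-5))) = 2*(150 + 1/(-4 + 3*(-1/5))) = 2*(150 + 1/(-4 - 3/5)) = 2*(150 + 1/(-23/5)) = 2*(150 - 5/23) = 2*(3445/23) = 6890/23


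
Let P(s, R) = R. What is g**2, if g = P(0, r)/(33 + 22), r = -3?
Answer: 9/3025 ≈ 0.0029752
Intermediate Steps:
g = -3/55 (g = -3/(33 + 22) = -3/55 ≈ -0.054545)
g**2 = (-3/55)**2 = 9/3025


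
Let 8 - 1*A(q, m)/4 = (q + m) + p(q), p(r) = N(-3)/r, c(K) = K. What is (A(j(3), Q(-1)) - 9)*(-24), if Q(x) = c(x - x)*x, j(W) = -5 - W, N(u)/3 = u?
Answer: -1212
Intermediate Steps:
N(u) = 3*u
Q(x) = 0 (Q(x) = (x - x)*x = 0*x = 0)
p(r) = -9/r (p(r) = (3*(-3))/r = -9/r)
A(q, m) = 32 - 4*m - 4*q + 36/q (A(q, m) = 32 - 4*((q + m) - 9/q) = 32 - 4*((m + q) - 9/q) = 32 - 4*(m + q - 9/q) = 32 + (-4*m - 4*q + 36/q) = 32 - 4*m - 4*q + 36/q)
(A(j(3), Q(-1)) - 9)*(-24) = (4*(9 + (-5 - 1*3)*(8 - 1*0 - (-5 - 1*3)))/(-5 - 1*3) - 9)*(-24) = (4*(9 + (-5 - 3)*(8 + 0 - (-5 - 3)))/(-5 - 3) - 9)*(-24) = (4*(9 - 8*(8 + 0 - 1*(-8)))/(-8) - 9)*(-24) = (4*(-1/8)*(9 - 8*(8 + 0 + 8)) - 9)*(-24) = (4*(-1/8)*(9 - 8*16) - 9)*(-24) = (4*(-1/8)*(9 - 128) - 9)*(-24) = (4*(-1/8)*(-119) - 9)*(-24) = (119/2 - 9)*(-24) = (101/2)*(-24) = -1212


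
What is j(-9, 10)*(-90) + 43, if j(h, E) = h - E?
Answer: 1753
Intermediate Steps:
j(-9, 10)*(-90) + 43 = (-9 - 1*10)*(-90) + 43 = (-9 - 10)*(-90) + 43 = -19*(-90) + 43 = 1710 + 43 = 1753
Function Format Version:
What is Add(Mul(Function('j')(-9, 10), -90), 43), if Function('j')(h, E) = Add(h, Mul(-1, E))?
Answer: 1753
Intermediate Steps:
Add(Mul(Function('j')(-9, 10), -90), 43) = Add(Mul(Add(-9, Mul(-1, 10)), -90), 43) = Add(Mul(Add(-9, -10), -90), 43) = Add(Mul(-19, -90), 43) = Add(1710, 43) = 1753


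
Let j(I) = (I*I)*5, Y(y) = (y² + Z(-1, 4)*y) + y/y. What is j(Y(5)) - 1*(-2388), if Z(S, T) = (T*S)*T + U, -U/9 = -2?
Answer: 8868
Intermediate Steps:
U = 18 (U = -9*(-2) = 18)
Z(S, T) = 18 + S*T² (Z(S, T) = (T*S)*T + 18 = (S*T)*T + 18 = S*T² + 18 = 18 + S*T²)
Y(y) = 1 + y² + 2*y (Y(y) = (y² + (18 - 1*4²)*y) + y/y = (y² + (18 - 1*16)*y) + 1 = (y² + (18 - 16)*y) + 1 = (y² + 2*y) + 1 = 1 + y² + 2*y)
j(I) = 5*I² (j(I) = I²*5 = 5*I²)
j(Y(5)) - 1*(-2388) = 5*(1 + 5² + 2*5)² - 1*(-2388) = 5*(1 + 25 + 10)² + 2388 = 5*36² + 2388 = 5*1296 + 2388 = 6480 + 2388 = 8868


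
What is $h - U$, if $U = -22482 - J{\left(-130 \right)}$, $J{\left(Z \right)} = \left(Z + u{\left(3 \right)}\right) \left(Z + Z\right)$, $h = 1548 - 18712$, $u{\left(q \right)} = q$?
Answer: $38338$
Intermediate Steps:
$h = -17164$ ($h = 1548 - 18712 = -17164$)
$J{\left(Z \right)} = 2 Z \left(3 + Z\right)$ ($J{\left(Z \right)} = \left(Z + 3\right) \left(Z + Z\right) = \left(3 + Z\right) 2 Z = 2 Z \left(3 + Z\right)$)
$U = -55502$ ($U = -22482 - 2 \left(-130\right) \left(3 - 130\right) = -22482 - 2 \left(-130\right) \left(-127\right) = -22482 - 33020 = -55502$)
$h - U = -17164 - -55502 = -17164 + 55502 = 38338$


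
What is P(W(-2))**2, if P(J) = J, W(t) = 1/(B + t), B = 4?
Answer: 1/4 ≈ 0.25000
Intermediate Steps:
W(t) = 1/(4 + t)
P(W(-2))**2 = (1/(4 - 2))**2 = (1/2)**2 = 1/4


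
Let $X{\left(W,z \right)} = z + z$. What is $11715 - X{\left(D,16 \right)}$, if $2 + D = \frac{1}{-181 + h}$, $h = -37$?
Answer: $11683$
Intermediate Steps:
$D = - \frac{437}{218}$ ($D = -2 + \frac{1}{-181 - 37} = -2 + \frac{1}{-218} = -2 - \frac{1}{218} = - \frac{437}{218} \approx -2.0046$)
$X{\left(W,z \right)} = 2 z$
$11715 - X{\left(D,16 \right)} = 11715 - 2 \cdot 16 = 11715 - 32 = 11683$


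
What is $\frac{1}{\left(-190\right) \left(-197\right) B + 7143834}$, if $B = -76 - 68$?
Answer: $\frac{1}{1753914} \approx 5.7015 \cdot 10^{-7}$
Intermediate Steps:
$B = -144$
$\frac{1}{\left(-190\right) \left(-197\right) B + 7143834} = \frac{1}{\left(-190\right) \left(-197\right) \left(-144\right) + 7143834} = \frac{1}{37430 \left(-144\right) + 7143834} = \frac{1}{-5389920 + 7143834} = \frac{1}{1753914}$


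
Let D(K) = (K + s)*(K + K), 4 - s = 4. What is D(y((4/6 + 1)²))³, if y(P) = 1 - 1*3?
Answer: 512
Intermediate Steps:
s = 0 (s = 4 - 1*4 = 4 - 4 = 0)
y(P) = -2 (y(P) = 1 - 3 = -2)
D(K) = 2*K² (D(K) = (K + 0)*(K + K) = K*(2*K) = 2*K²)
D(y((4/6 + 1)²))³ = (2*(-2)²)³ = (2*4)³ = 8³ = 512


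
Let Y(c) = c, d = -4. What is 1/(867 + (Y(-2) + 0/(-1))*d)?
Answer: 1/875 ≈ 0.0011429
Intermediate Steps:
1/(867 + (Y(-2) + 0/(-1))*d) = 1/(867 + (-2 + 0/(-1))*(-4)) = 1/(867 + (-2 + 0*(-1))*(-4)) = 1/(867 + (-2 + 0)*(-4)) = 1/(867 - 2*(-4)) = 1/(867 + 8) = 1/875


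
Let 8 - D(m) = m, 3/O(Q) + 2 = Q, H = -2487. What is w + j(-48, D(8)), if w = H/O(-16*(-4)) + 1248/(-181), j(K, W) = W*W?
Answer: -9304286/181 ≈ -51405.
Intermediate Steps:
O(Q) = 3/(-2 + Q)
D(m) = 8 - m
j(K, W) = W**2
w = -9304286/181 (w = -2487/(3/(-2 - 16*(-4))) + 1248/(-181) = -2487/(3/(-2 + 64)) + 1248*(-1/181) = -2487/(3/62) - 1248/181 = -2487/(3*(1/62)) - 1248/181 = -2487/3/62 - 1248/181 = -2487*62/3 - 1248/181 = -51398 - 1248/181 = -9304286/181 ≈ -51405.)
w + j(-48, D(8)) = -9304286/181 + (8 - 1*8)**2 = -9304286/181 + (8 - 8)**2 = -9304286/181 + 0**2 = -9304286/181 + 0 = -9304286/181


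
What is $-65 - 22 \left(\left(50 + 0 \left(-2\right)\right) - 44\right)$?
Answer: $-197$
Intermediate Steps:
$-65 - 22 \left(\left(50 + 0 \left(-2\right)\right) - 44\right) = -65 - 22 \left(\left(50 + 0\right) - 44\right) = -65 - 22 \left(50 - 44\right) = -65 - 132 = -197$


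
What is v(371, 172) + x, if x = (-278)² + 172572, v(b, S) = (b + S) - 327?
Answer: 250072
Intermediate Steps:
v(b, S) = -327 + S + b (v(b, S) = (S + b) - 327 = -327 + S + b)
x = 249856 (x = 77284 + 172572 = 249856)
v(371, 172) + x = (-327 + 172 + 371) + 249856 = 216 + 249856 = 250072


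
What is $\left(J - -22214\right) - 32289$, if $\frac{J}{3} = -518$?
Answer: $-11629$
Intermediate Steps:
$J = -1554$ ($J = 3 \left(-518\right) = -1554$)
$\left(J - -22214\right) - 32289 = \left(-1554 - -22214\right) - 32289 = \left(-1554 + 22214\right) - 32289 = 20660 - 32289 = -11629$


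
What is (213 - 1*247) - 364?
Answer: -398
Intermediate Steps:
(213 - 1*247) - 364 = (213 - 247) - 364 = -34 - 364 = -398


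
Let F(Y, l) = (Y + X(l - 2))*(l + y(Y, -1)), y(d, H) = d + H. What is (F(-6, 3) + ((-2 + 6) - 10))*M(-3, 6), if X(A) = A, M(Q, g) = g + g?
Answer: 168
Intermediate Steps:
y(d, H) = H + d
M(Q, g) = 2*g
F(Y, l) = (-1 + Y + l)*(-2 + Y + l) (F(Y, l) = (Y + (l - 2))*(l + (-1 + Y)) = (Y + (-2 + l))*(-1 + Y + l) = (-2 + Y + l)*(-1 + Y + l) = (-1 + Y + l)*(-2 + Y + l))
(F(-6, 3) + ((-2 + 6) - 10))*M(-3, 6) = ((-6*3 - 6*(-1 - 6) + 3*(-2 + 3) + (-1 - 6)*(-2 + 3)) + ((-2 + 6) - 10))*(2*6) = ((-18 - 6*(-7) + 3*1 - 7*1) + (4 - 10))*12 = ((-18 + 42 + 3 - 7) - 6)*12 = (20 - 6)*12 = 14*12 = 168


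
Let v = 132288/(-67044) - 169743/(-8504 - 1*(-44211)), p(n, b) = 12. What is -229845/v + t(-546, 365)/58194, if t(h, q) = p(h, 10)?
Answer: 5775682780345469/169038216483 ≈ 34168.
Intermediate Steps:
v = -191712587/28499287 (v = 132288*(-1/67044) - 169743/(-8504 + 44211) = -11024/5587 - 169743/35707 = -11024/5587 - 169743*1/35707 = -11024/5587 - 24249/5101 = -191712587/28499287 ≈ -6.7269)
t(h, q) = 12
-229845/v + t(-546, 365)/58194 = -229845/(-191712587/28499287) + 12/58194 = -229845*(-28499287/191712587) + 12*(1/58194) = 595492601865/17428417 + 2/9699 = 5775682780345469/169038216483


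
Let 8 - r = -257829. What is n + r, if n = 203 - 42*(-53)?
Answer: 260266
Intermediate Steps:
r = 257837 (r = 8 - 1*(-257829) = 8 + 257829 = 257837)
n = 2429 (n = 203 + 2226 = 2429)
n + r = 2429 + 257837 = 260266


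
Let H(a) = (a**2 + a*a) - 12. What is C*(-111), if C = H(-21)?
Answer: -96570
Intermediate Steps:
H(a) = -12 + 2*a**2 (H(a) = (a**2 + a**2) - 12 = 2*a**2 - 12 = -12 + 2*a**2)
C = 870 (C = -12 + 2*(-21)**2 = -12 + 2*441 = -12 + 882 = 870)
C*(-111) = 870*(-111) = -96570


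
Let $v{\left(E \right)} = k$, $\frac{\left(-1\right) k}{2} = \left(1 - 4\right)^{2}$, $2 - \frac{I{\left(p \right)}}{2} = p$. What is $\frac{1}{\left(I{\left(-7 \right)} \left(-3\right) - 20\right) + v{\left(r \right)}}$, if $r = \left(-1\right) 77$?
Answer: $- \frac{1}{92} \approx -0.01087$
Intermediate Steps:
$r = -77$
$I{\left(p \right)} = 4 - 2 p$
$k = -18$ ($k = - 2 \left(1 - 4\right)^{2} = - 2 \left(-3\right)^{2} = \left(-2\right) 9 = -18$)
$v{\left(E \right)} = -18$
$\frac{1}{\left(I{\left(-7 \right)} \left(-3\right) - 20\right) + v{\left(r \right)}} = \frac{1}{\left(\left(4 - -14\right) \left(-3\right) - 20\right) - 18} = \frac{1}{\left(\left(4 + 14\right) \left(-3\right) - 20\right) - 18} = \frac{1}{\left(18 \left(-3\right) - 20\right) - 18} = \frac{1}{\left(-54 - 20\right) - 18} = \frac{1}{-74 - 18} = \frac{1}{-92} = - \frac{1}{92}$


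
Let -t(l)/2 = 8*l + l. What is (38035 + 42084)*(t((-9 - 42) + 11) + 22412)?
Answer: 1853312708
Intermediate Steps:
t(l) = -18*l (t(l) = -2*(8*l + l) = -18*l)
(38035 + 42084)*(t((-9 - 42) + 11) + 22412) = (38035 + 42084)*(-18*((-9 - 42) + 11) + 22412) = 80119*(-18*(-51 + 11) + 22412) = 80119*(-18*(-40) + 22412) = 80119*(720 + 22412) = 80119*23132 = 1853312708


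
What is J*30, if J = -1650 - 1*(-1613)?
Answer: -1110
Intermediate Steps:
J = -37 (J = -1650 + 1613 = -37)
J*30 = -37*30 = -1110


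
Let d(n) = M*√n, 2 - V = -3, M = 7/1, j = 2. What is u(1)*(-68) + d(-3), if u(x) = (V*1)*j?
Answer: -680 + 7*I*√3 ≈ -680.0 + 12.124*I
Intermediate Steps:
M = 7 (M = 7*1 = 7)
V = 5 (V = 2 - 1*(-3) = 2 + 3 = 5)
d(n) = 7*√n
u(x) = 10 (u(x) = (5*1)*2 = 5*2 = 10)
u(1)*(-68) + d(-3) = 10*(-68) + 7*√(-3) = -680 + 7*(I*√3) = -680 + 7*I*√3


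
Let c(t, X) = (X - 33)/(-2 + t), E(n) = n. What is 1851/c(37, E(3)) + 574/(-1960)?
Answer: -302371/140 ≈ -2159.8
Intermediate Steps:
c(t, X) = (-33 + X)/(-2 + t)
1851/c(37, E(3)) + 574/(-1960) = 1851/(((-33 + 3)/(-2 + 37))) + 574/(-1960) = 1851/((-30/35)) + 574*(-1/1960) = 1851/(((1/35)*(-30))) - 41/140 = 1851/(-6/7) - 41/140 = 1851*(-7/6) - 41/140 = -4319/2 - 41/140 = -302371/140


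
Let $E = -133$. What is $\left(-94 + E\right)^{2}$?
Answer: $51529$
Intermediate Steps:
$\left(-94 + E\right)^{2} = \left(-94 - 133\right)^{2} = \left(-227\right)^{2} = 51529$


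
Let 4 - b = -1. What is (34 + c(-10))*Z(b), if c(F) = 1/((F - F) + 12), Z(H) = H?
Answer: 2045/12 ≈ 170.42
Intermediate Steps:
b = 5 (b = 4 - 1*(-1) = 4 + 1 = 5)
c(F) = 1/12 (c(F) = 1/(0 + 12) = 1/12)
(34 + c(-10))*Z(b) = (34 + 1/12)*5 = (409/12)*5 = 2045/12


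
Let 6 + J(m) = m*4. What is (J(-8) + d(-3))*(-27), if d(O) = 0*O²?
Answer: 1026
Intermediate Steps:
d(O) = 0
J(m) = -6 + 4*m (J(m) = -6 + m*4 = -6 + 4*m)
(J(-8) + d(-3))*(-27) = ((-6 + 4*(-8)) + 0)*(-27) = ((-6 - 32) + 0)*(-27) = (-38 + 0)*(-27) = -38*(-27) = 1026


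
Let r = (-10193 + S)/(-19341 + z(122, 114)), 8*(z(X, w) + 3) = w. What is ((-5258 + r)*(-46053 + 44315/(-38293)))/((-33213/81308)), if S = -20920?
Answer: -2158398290372874077600/3642084029573 ≈ -5.9263e+8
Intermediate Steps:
z(X, w) = -3 + w/8
r = 13828/8591 (r = (-10193 - 20920)/(-19341 + (-3 + (⅛)*114)) = -31113/(-19341 + (-3 + 57/4)) = -31113/(-19341 + 45/4) = -31113/(-77319/4) = -31113*(-4/77319) = 13828/8591 ≈ 1.6096)
((-5258 + r)*(-46053 + 44315/(-38293)))/((-33213/81308)) = ((-5258 + 13828/8591)*(-46053 + 44315/(-38293)))/((-33213/81308)) = (-45157650*(-46053 + 44315*(-1/38293))/8591)/((-33213*1/81308)) = (-45157650*(-46053 - 44315/38293)/8591)/(-33213/81308) = -45157650/8591*(-1763551844/38293)*(-81308/33213) = (79637856928206600/328975163)*(-81308/33213) = -2158398290372874077600/3642084029573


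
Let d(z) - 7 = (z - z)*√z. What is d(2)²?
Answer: 49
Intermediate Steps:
d(z) = 7 (d(z) = 7 + (z - z)*√z = 7 + 0*√z = 7 + 0 = 7)
d(2)² = 7² = 49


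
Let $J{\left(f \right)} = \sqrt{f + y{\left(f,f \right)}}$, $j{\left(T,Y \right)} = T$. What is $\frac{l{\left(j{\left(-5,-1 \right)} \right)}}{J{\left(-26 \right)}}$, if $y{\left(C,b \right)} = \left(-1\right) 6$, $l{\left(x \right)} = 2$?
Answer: $- \frac{i \sqrt{2}}{4} \approx - 0.35355 i$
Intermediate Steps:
$y{\left(C,b \right)} = -6$
$J{\left(f \right)} = \sqrt{-6 + f}$ ($J{\left(f \right)} = \sqrt{f - 6} = \sqrt{-6 + f}$)
$\frac{l{\left(j{\left(-5,-1 \right)} \right)}}{J{\left(-26 \right)}} = \frac{2}{\sqrt{-6 - 26}} = \frac{2}{\sqrt{-32}} = \frac{2}{4 i \sqrt{2}} = 2 \left(- \frac{i \sqrt{2}}{8}\right) = - \frac{i \sqrt{2}}{4}$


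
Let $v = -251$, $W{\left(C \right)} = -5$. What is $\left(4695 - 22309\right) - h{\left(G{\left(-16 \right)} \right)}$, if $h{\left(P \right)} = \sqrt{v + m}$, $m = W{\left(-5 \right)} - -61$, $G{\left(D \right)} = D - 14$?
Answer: $-17614 - i \sqrt{195} \approx -17614.0 - 13.964 i$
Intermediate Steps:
$G{\left(D \right)} = -14 + D$ ($G{\left(D \right)} = D - 14 = -14 + D$)
$m = 56$ ($m = -5 - -61 = -5 + 61 = 56$)
$h{\left(P \right)} = i \sqrt{195}$ ($h{\left(P \right)} = \sqrt{-251 + 56} = \sqrt{-195} = i \sqrt{195}$)
$\left(4695 - 22309\right) - h{\left(G{\left(-16 \right)} \right)} = \left(4695 - 22309\right) - i \sqrt{195} = -17614 - i \sqrt{195}$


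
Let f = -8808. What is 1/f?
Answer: -1/8808 ≈ -0.00011353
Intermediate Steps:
1/f = 1/(-8808) = -1/8808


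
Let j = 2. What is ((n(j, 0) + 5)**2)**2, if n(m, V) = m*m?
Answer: 6561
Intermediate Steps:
n(m, V) = m**2
((n(j, 0) + 5)**2)**2 = ((2**2 + 5)**2)**2 = ((4 + 5)**2)**2 = (9**2)**2 = 81**2 = 6561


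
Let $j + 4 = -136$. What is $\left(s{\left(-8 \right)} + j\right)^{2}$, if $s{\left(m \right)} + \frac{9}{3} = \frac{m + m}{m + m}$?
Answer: $20164$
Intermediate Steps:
$j = -140$ ($j = -4 - 136 = -140$)
$s{\left(m \right)} = -2$ ($s{\left(m \right)} = -3 + \frac{m + m}{m + m} = -3 + \frac{2 m}{2 m} = -3 + 2 m \frac{1}{2 m} = -3 + 1 = -2$)
$\left(s{\left(-8 \right)} + j\right)^{2} = \left(-2 - 140\right)^{2} = \left(-142\right)^{2} = 20164$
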